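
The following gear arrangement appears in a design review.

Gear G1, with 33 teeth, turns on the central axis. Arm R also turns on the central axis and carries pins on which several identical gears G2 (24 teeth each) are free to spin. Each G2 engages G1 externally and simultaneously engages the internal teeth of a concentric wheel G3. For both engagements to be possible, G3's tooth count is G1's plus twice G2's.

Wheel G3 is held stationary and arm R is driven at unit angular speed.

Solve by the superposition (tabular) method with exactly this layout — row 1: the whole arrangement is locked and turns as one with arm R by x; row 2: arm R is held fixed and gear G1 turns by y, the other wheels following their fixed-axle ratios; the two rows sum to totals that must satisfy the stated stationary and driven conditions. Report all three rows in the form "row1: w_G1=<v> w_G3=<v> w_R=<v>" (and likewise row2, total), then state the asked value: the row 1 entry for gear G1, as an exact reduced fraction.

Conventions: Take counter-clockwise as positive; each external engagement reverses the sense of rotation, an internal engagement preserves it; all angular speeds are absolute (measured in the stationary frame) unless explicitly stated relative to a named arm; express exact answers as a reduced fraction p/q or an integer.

planetary set (33T centre, 24T on arm, 81T internal) — Willis relation
superposition row 1 [locked train]: every member turns x
row 2 — arm fixed, fixed-axis ratios: sun y, ring −(33/81)·y, arm 0
boundary: total ω_ring = x − (33/81)·y = 0 and total ω_arm = x = 1  ⇒  y = 27/11, x = 1
row 2 ring = −(33/81)·27/11 = -1
totals (row 1 + row 2): sun 1 + 27/11 = 38/11, ring 1 + (-1) = 0, arm 1 + 0 = 1
asked cell (row1, sun) = 1

row1: w_G1=1 w_G3=1 w_R=1
row2: w_G1=27/11 w_G3=-1 w_R=0
total: w_G1=38/11 w_G3=0 w_R=1
asked value: 1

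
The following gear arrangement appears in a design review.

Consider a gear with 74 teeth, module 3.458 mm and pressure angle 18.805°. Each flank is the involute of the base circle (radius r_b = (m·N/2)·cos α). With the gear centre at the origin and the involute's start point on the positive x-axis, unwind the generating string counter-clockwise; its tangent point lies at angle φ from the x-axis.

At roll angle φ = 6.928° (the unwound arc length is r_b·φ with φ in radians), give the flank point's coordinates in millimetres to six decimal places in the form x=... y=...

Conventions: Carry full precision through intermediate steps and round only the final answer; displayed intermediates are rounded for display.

x=121.998562 y=0.071269

topology: single-mesh involute geometry — m = 3.458, N = 74
pitch radius r_p = m·N/2 = 3.458·74/2 = 127.946000
base radius r_b = r_p·cos α = 127.946000·cos 18.805° = 121.116388
roll angle φ = 6.928° = 0.12091641 rad
x = r_b·(cos φ + φ·sin φ) = 121.998562
y = r_b·(sin φ − φ·cos φ) = 0.071269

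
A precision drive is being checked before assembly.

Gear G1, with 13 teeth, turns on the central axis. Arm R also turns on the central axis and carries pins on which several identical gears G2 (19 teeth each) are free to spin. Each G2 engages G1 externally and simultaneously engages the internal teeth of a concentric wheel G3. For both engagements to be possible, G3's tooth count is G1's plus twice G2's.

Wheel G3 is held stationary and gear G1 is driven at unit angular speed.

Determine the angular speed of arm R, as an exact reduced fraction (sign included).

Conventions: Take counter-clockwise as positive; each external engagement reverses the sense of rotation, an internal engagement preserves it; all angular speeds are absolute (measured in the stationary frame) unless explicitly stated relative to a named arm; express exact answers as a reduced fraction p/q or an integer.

13/64

planetary set (13T centre, 19T on arm, 51T internal) — Willis relation
ring teeth: 13 + 2·19 = 51
13(ω_sun−ω_arm) = −51(ω_ring−ω_arm),  ω_ring = 0, ω_sun = 1
13(1−ω_arm) = −51(0−ω_arm)  ⇒  64·ω_arm = 13  ⇒  ω_arm = 13/64
exact speed ratio = 13/64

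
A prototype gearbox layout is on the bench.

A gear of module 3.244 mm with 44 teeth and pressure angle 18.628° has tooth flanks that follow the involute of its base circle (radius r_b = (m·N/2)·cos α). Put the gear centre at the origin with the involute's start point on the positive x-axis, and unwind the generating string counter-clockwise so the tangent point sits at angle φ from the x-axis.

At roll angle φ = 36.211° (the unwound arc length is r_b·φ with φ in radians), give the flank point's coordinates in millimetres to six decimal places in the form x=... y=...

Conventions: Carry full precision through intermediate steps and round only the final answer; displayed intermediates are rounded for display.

topology: single-mesh involute geometry — m = 3.244, N = 44
pitch radius r_p = m·N/2 = 3.244·44/2 = 71.368000
base radius r_b = r_p·cos α = 71.368000·cos 18.628° = 67.629203
roll angle φ = 36.211° = 0.63200118 rad
x = r_b·(cos φ + φ·sin φ) = 79.816547
y = r_b·(sin φ − φ·cos φ) = 5.466630

x=79.816547 y=5.466630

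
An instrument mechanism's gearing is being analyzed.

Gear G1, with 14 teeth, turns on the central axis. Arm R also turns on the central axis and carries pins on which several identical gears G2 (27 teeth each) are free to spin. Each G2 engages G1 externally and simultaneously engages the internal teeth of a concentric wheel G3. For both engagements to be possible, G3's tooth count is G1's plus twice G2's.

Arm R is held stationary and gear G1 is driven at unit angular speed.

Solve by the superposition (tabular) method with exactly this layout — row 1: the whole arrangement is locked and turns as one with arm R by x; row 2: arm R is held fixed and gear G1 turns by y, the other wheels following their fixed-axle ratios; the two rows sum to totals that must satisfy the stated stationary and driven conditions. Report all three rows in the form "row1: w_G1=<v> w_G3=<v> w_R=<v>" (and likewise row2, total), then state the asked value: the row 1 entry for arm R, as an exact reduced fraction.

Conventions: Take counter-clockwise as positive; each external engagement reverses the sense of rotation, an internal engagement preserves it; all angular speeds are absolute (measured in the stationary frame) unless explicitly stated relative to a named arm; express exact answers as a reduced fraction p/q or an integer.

row1: w_G1=0 w_G3=0 w_R=0
row2: w_G1=1 w_G3=-7/34 w_R=0
total: w_G1=1 w_G3=-7/34 w_R=0
asked value: 0

topology: planetary set — G1 14T / G2 27T / G3 68T, arm = carrier (Willis)
superposition row 1 [locked train]: every member turns x
superposition row 2 [arm held]: sun y, ring −(14/68)·y, arm 0
boundary: total ω_arm = x = 0 and total ω_sun = x + y = 1  ⇒  y = 1, x = 0
row 2 ring = −(14/68)·1 = -7/34
totals (row 1 + row 2): sun 0 + 1 = 1, ring 0 + (-7/34) = -7/34, arm 0 + 0 = 0
asked cell (row1, arm) = 0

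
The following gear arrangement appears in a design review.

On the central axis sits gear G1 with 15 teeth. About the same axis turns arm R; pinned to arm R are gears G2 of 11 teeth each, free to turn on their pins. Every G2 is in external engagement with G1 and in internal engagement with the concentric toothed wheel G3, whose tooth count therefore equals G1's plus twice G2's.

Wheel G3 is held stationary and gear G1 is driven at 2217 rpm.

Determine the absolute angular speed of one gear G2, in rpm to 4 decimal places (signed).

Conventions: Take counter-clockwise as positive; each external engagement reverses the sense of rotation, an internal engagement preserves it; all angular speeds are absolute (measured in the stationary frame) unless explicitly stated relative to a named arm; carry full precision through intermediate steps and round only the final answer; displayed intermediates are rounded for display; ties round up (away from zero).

-1511.5909 rpm

planetary set (15T centre, 11T on arm, 37T internal) — Willis relation
normalise by the input: solve with ω_sun = 1, then scale by 2217 rpm
ring teeth: 15 + 2·11 = 37
15(ω_sun−ω_arm) = −37(ω_ring−ω_arm),  ω_ring = 0, ω_sun = 1
15(1−ω_arm) = −37(0−ω_arm)  ⇒  52·ω_arm = 15  ⇒  ω_arm = 15/52
sun–planet mesh: 15·(1−15/52) = −11·(ω_p−ω_arm)  ⇒  ω_p−ω_arm = -555/572
ω_p = 15/52 − 555/572 = -15/22
scale: ω_p = -15/22 × 2217 rpm = -1511.5909 rpm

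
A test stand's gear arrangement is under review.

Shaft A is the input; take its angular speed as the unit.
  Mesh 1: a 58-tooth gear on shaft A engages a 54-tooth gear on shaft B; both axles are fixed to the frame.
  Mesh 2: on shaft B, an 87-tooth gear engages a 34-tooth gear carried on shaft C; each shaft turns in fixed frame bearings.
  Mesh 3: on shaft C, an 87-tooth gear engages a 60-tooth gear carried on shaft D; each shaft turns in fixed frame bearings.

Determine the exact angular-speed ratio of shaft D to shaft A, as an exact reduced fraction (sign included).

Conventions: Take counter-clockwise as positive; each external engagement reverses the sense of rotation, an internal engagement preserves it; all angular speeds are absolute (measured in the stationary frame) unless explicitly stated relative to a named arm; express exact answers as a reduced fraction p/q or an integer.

-24389/6120

class = fixed-axis compound train [3 meshes; 3 ratios multiply, 3 sense flips]
mesh 1 [58T→54T]: running ratio 29/27, sense −
mesh 2 [87T→34T]: running ratio 841/306, sense +
mesh 3 [87T→60T]: running ratio 24389/6120, sense −
ω_out/ω_in = -24389/6120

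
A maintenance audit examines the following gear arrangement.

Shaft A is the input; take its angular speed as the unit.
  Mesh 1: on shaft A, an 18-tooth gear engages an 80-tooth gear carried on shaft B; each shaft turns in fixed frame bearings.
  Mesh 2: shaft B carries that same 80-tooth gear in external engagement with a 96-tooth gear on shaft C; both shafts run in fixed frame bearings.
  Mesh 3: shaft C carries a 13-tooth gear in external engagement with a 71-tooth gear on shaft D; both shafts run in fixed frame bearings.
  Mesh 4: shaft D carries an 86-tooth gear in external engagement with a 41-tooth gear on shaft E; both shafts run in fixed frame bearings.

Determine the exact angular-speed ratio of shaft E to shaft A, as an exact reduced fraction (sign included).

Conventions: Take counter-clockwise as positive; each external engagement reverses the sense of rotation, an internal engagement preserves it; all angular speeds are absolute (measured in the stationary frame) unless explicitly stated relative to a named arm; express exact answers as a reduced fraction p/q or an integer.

1677/23288

class = fixed-axis compound train [4 meshes; 4 ratios multiply, 4 sense flips]
mesh 1 [18T→80T]: running ratio 9/40, sense −
mesh 2 [80T→96T]: running ratio 3/16, sense +
mesh 3 [13T→71T]: running ratio 39/1136, sense −
mesh 4 [86T→41T]: running ratio 1677/23288, sense +
ω_out/ω_in = 1677/23288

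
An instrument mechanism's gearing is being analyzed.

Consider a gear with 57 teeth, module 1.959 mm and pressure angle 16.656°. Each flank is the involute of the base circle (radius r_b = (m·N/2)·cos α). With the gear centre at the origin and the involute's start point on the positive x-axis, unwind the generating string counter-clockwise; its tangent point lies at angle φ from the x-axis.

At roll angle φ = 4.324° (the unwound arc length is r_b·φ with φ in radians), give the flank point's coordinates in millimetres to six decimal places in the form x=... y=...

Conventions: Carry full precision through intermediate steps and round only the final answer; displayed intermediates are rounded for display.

x=53.641076 y=0.007659

topology: single-mesh involute geometry — m = 1.959, N = 57
pitch radius r_p = m·N/2 = 1.959·57/2 = 55.831500
base radius r_b = r_p·cos α = 55.831500·cos 16.656° = 53.488972
roll angle φ = 4.324° = 0.07546804 rad
x = r_b·(cos φ + φ·sin φ) = 53.641076
y = r_b·(sin φ − φ·cos φ) = 0.007659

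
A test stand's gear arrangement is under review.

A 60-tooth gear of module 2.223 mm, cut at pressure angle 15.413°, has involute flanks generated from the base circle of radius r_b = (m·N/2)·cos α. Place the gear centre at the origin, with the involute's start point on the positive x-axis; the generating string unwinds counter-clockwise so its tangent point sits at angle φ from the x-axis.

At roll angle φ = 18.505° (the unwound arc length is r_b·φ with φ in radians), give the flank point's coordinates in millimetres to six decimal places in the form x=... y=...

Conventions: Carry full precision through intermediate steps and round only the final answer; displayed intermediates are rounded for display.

x=67.557741 y=0.714488

topology: single-mesh involute geometry — m = 2.223, N = 60
pitch radius r_p = m·N/2 = 2.223·60/2 = 66.690000
base radius r_b = r_p·cos α = 66.690000·cos 15.413° = 64.291503
roll angle φ = 18.505° = 0.32297318 rad
x = r_b·(cos φ + φ·sin φ) = 67.557741
y = r_b·(sin φ − φ·cos φ) = 0.714488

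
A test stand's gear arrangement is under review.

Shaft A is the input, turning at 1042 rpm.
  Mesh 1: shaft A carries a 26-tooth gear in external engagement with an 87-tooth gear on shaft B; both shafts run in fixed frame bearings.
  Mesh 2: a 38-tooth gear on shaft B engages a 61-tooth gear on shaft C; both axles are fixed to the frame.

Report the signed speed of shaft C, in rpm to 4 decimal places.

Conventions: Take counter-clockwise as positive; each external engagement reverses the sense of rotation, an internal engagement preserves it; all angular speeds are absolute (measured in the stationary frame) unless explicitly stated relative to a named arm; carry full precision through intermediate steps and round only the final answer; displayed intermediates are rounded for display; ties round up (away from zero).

topology: fixed-axis compound train — 2 meshes, A→C
mesh 1 [26T→87T]: ω = 1042.0000×26/87 = 311.4023 rpm, sense flips to −
mesh 2 [38T→61T]: ω = 311.4023×38/61 = 193.9883 rpm, sense flips to +
signed output speed = +193.9883 rpm

+193.9883 rpm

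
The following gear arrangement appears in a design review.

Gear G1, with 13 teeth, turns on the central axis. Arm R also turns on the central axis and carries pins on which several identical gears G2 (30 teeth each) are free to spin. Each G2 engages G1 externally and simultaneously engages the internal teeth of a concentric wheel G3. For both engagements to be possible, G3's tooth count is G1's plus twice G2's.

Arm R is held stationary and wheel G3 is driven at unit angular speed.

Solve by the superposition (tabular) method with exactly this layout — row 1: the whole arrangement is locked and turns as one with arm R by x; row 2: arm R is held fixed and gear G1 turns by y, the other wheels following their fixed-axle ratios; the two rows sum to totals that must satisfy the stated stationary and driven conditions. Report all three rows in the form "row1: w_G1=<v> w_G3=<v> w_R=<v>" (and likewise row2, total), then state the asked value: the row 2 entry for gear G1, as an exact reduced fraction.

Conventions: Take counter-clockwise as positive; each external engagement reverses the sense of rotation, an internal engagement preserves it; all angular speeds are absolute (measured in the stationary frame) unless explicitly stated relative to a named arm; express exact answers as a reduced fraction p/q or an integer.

topology: planetary set — G1 13T / G2 30T / G3 73T, arm = carrier (Willis)
row 1: whole set turns with the arm by x
superposition row 2 [arm held]: sun y, ring −(13/73)·y, arm 0
boundary: total ω_arm = x = 0 and total ω_ring = x − (13/73)·y = 1  ⇒  y = -73/13, x = 0
row 2 ring = −(13/73)·(-73/13) = 1
totals (row 1 + row 2): sun 0 + (-73/13) = -73/13, ring 0 + 1 = 1, arm 0 + 0 = 0
asked cell (row2, sun) = -73/13

row1: w_G1=0 w_G3=0 w_R=0
row2: w_G1=-73/13 w_G3=1 w_R=0
total: w_G1=-73/13 w_G3=1 w_R=0
asked value: -73/13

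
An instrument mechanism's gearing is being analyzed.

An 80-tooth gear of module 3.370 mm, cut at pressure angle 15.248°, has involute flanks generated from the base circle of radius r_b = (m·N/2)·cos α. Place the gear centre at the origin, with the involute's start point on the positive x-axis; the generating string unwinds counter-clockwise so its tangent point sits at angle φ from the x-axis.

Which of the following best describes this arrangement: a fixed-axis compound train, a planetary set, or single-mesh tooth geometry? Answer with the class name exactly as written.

single-mesh tooth geometry

recognized (one wheel, involute flank): single-mesh tooth geometry, m = 3.370, N = 80
classification: single-mesh tooth geometry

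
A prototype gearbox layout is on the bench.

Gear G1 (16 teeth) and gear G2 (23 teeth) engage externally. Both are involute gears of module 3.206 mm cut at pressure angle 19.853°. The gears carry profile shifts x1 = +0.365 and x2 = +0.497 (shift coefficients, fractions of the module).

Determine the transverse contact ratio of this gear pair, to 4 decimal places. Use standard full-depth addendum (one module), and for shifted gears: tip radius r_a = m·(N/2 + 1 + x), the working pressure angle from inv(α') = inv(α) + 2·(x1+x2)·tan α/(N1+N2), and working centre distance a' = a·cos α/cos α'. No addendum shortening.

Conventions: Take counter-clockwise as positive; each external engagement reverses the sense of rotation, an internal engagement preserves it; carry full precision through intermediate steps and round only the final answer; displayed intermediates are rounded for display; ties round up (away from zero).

recognized (one external pair, fixed centres): single-mesh tooth geometry, m = 3.206, N1 = 16, N2 = 23
base radii: r_b1 = 24.123663, r_b2 = 34.677766
tip radii: r_a1 = 30.024190, r_a2 = 41.668382
inv(α') = inv(19.853°) + 2·(+0.365+0.497)·tan α/(16+23) = 0.03052824  ⇒  α' = 25.14473°
a' = a·cos α / cos α' = 62.5170·cos 19.853°/cos 25.14473° = 64.956918
action lengths: √(r_a1²−r_b1²) = 17.874587, √(r_a2²−r_b2²) = 23.102091
base pitch p_b = π·m·cos α = 9.473340
CR = (17.874587 + 23.102091 − 64.956918·sin 25.14473°)/9.473340 = 1.411971
contact ratio ≈ 1.4120

1.4120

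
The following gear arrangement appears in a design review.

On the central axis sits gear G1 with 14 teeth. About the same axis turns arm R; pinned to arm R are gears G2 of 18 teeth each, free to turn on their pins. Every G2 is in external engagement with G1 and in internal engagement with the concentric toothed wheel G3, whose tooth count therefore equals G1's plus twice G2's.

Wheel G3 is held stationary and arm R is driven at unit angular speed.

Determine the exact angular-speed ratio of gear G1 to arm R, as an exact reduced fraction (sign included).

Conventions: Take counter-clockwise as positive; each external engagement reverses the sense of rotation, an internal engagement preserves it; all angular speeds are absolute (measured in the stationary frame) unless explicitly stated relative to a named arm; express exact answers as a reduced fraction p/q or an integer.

32/7

class = planetary set [G3 = 14+2·18 = 50; Willis about the carrier]
ring teeth: 14 + 2·18 = 50
14(ω_sun−ω_arm) = −50(ω_ring−ω_arm),  ω_ring = 0, ω_arm = 1
ω_sun = 1 − (50/14)(0−1) = 32/7
ω_out/ω_in = 32/7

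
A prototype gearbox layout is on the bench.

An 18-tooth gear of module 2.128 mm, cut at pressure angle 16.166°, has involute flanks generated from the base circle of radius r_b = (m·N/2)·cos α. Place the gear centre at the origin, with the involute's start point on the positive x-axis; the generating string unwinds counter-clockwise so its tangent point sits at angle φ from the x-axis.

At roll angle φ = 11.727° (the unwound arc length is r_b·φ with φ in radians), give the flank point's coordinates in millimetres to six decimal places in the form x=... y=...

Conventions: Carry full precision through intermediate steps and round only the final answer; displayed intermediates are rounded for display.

single-mesh involute tooth geometry (18T wheel at module 2.128)
pitch radius r_p = m·N/2 = 2.128·18/2 = 19.152000
base radius r_b = r_p·cos α = 19.152000·cos 16.166° = 18.394712
roll angle φ = 11.727° = 0.20467476 rad
x = r_b·(cos φ + φ·sin φ) = 18.775980
y = r_b·(sin φ − φ·cos φ) = 0.052353

x=18.775980 y=0.052353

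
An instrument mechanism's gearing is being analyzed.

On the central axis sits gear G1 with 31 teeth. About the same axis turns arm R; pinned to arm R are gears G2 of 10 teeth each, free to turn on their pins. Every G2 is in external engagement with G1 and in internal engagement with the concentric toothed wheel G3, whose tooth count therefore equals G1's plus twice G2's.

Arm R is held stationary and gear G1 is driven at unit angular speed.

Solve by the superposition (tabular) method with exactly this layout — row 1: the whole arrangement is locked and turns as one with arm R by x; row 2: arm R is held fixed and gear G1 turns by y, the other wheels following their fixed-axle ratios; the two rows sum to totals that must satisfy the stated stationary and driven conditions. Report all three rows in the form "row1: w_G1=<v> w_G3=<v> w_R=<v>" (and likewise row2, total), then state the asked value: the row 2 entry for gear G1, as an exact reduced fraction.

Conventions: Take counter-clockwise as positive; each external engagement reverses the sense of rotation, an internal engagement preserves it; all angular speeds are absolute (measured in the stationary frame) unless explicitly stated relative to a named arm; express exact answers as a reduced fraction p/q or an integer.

class = planetary set [G3 = 31+2·10 = 51; Willis about the carrier]
row 1 (train locked, turned with arm): all members turn x
row 2 (arm held, sun turns y): ω_ring = −(31/51)·y, ω_arm = 0
boundary: total ω_arm = x = 0 and total ω_sun = x + y = 1  ⇒  y = 1, x = 0
row 2 ring = −(31/51)·1 = -31/51
totals (row 1 + row 2): sun 0 + 1 = 1, ring 0 + (-31/51) = -31/51, arm 0 + 0 = 0
asked cell (row2, sun) = 1

row1: w_G1=0 w_G3=0 w_R=0
row2: w_G1=1 w_G3=-31/51 w_R=0
total: w_G1=1 w_G3=-31/51 w_R=0
asked value: 1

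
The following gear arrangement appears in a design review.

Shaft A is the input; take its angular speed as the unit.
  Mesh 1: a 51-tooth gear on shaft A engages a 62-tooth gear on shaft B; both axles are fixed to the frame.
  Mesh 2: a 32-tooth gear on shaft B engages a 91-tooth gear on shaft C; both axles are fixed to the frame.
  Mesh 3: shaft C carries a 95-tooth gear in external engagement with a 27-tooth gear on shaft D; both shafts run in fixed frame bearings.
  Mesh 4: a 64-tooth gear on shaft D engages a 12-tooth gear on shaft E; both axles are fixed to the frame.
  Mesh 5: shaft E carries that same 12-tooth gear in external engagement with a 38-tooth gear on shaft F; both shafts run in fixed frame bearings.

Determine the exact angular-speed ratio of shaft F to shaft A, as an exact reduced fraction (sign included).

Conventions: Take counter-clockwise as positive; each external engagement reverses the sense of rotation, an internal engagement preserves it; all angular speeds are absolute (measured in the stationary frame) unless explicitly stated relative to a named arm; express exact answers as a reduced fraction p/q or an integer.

-43520/25389

class = fixed-axis compound train [5 meshes; 5 ratios multiply, 5 sense flips]
mesh 1 [51T→62T]: running ratio 51/62, sense −
mesh 2 [32T→91T]: running ratio 816/2821, sense +
mesh 3 [95T→27T]: running ratio 25840/25389, sense −
mesh 4 [64T→12T]: running ratio 413440/76167, sense +
mesh 5 [12T→38T]: running ratio 43520/25389, sense −
ω_out/ω_in = -43520/25389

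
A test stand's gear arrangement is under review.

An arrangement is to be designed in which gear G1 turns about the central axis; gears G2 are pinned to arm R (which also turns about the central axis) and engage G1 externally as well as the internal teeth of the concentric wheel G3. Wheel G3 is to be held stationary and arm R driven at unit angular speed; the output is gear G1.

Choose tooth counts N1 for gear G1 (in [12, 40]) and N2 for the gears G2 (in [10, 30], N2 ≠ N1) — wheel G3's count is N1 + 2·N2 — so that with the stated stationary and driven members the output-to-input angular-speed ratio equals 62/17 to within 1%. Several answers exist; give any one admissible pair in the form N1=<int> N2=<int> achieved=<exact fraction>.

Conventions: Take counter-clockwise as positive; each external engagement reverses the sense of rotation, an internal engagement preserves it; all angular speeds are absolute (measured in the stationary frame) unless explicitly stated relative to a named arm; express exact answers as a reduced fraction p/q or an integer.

topology: planetary set — design target 62/17, arm = carrier (Willis)
Willis with ω_ring = 0: ω_sun/ω_arm = (N1+N3)/N1; set equal to 62/17  ⇒  N3/N1 = 62/17 − 1 = 45/17
N3 = N1 + 2·N2  ⇒  N2/N1 = (N3/N1 − 1)/2 = (45/17 − 1)/2 = 14/17
smallest multiple with N1 ≥ 12 and N2 ≥ 10: k = 1  ⇒  N1 = 1·17 = 17, N2 = 1·14 = 14 (N1 ≤ 40, N2 ≤ 30, N2 ≠ N1 ✓), N3 = 17 + 2·14 = 45
check: (N1+N3)/N1 with N1 = 17, N3 = 45 gives 62/17; |achieved − target| = 0 ≤ 31/850 ✓

N1=17 N2=14 achieved=62/17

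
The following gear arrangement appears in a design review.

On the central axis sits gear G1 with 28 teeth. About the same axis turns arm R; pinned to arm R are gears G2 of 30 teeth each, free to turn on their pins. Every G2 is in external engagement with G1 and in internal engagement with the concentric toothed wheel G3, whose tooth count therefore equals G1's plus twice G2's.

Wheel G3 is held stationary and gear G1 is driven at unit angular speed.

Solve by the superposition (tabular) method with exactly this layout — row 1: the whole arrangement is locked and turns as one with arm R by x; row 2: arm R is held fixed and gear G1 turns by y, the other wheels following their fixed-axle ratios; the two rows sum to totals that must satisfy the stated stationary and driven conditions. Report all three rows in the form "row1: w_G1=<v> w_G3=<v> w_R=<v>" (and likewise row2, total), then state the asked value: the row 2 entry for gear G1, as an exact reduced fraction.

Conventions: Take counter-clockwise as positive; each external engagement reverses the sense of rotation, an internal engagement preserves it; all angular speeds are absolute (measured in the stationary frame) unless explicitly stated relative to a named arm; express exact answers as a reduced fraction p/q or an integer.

row1: w_G1=7/29 w_G3=7/29 w_R=7/29
row2: w_G1=22/29 w_G3=-7/29 w_R=0
total: w_G1=1 w_G3=0 w_R=7/29
asked value: 22/29

planetary set (28T centre, 30T on arm, 88T internal) — Willis relation
superposition row 1 [locked train]: every member turns x
row 2 (arm held, sun turns y): ω_ring = −(28/88)·y, ω_arm = 0
boundary: total ω_ring = x − (28/88)·y = 0 and total ω_sun = x + y = 1  ⇒  y = 22/29, x = 7/29
row 2 ring = −(28/88)·22/29 = -7/29
totals (row 1 + row 2): sun 7/29 + 22/29 = 1, ring 7/29 + (-7/29) = 0, arm 7/29 + 0 = 7/29
asked cell (row2, sun) = 22/29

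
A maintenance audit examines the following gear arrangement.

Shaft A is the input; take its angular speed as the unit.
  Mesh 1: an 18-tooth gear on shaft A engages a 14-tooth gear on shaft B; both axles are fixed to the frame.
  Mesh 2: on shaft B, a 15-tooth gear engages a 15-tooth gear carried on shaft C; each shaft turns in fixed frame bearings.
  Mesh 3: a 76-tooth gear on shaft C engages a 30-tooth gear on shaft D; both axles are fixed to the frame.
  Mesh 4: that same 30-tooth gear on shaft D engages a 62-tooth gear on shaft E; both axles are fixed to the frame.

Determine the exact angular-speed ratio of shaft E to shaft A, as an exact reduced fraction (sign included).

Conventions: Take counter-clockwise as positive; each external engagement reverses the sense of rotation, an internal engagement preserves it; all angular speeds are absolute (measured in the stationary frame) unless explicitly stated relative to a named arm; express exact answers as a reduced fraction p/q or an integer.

class = fixed-axis compound train [4 meshes; 4 ratios multiply, 4 sense flips]
mesh 1 [18T→14T]: running ratio 9/7, sense −
mesh 2 [15T→15T]: running ratio 9/7, sense +
mesh 3 [76T→30T]: running ratio 114/35, sense −
mesh 4 [30T→62T]: running ratio 342/217, sense +
ω_out/ω_in = 342/217

342/217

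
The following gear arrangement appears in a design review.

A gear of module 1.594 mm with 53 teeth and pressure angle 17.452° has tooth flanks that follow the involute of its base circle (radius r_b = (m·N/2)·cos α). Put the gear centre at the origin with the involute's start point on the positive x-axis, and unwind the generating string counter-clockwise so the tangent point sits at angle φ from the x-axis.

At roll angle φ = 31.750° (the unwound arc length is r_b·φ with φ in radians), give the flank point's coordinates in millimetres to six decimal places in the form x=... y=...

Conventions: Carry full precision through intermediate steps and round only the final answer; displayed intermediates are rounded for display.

class = single-mesh tooth geometry [base-circle involute, m = 1.594, 53T]
pitch radius r_p = m·N/2 = 1.594·53/2 = 42.241000
base radius r_b = r_p·cos α = 42.241000·cos 17.452° = 40.296585
roll angle φ = 31.750° = 0.55414204 rad
x = r_b·(cos φ + φ·sin φ) = 46.016664
y = r_b·(sin φ − φ·cos φ) = 2.216232

x=46.016664 y=2.216232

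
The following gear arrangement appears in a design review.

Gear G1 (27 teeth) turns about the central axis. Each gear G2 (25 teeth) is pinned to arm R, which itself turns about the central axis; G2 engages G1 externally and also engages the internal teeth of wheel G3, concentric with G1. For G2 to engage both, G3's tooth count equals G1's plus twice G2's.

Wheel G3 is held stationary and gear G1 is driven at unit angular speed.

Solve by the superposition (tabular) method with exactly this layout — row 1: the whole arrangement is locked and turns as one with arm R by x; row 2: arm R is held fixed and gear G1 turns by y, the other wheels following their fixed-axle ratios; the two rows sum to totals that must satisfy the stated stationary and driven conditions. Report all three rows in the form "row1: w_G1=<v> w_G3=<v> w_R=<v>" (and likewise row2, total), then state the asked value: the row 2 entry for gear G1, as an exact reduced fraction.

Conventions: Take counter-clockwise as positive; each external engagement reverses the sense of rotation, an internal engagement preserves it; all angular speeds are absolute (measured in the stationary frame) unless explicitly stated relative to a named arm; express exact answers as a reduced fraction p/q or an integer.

recognized (axles ride arm R): planetary set, 27/25/77 teeth
row 1 (train locked, turned with arm): all members turn x
superposition row 2 [arm held]: sun y, ring −(27/77)·y, arm 0
boundary: total ω_ring = x − (27/77)·y = 0 and total ω_sun = x + y = 1  ⇒  y = 77/104, x = 27/104
row 2 ring = −(27/77)·77/104 = -27/104
totals (row 1 + row 2): sun 27/104 + 77/104 = 1, ring 27/104 + (-27/104) = 0, arm 27/104 + 0 = 27/104
asked cell (row2, sun) = 77/104

row1: w_G1=27/104 w_G3=27/104 w_R=27/104
row2: w_G1=77/104 w_G3=-27/104 w_R=0
total: w_G1=1 w_G3=0 w_R=27/104
asked value: 77/104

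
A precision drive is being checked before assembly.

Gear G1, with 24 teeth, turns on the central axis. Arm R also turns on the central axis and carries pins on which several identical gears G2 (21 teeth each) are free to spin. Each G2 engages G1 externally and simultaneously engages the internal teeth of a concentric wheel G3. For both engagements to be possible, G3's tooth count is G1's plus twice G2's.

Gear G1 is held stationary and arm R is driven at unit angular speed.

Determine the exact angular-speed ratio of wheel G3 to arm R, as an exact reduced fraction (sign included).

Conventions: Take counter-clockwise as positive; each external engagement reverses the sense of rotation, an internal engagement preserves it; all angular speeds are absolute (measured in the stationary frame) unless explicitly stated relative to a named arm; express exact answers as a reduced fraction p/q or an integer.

15/11

recognized (axles ride arm R): planetary set, 24/21/66 teeth
ring teeth: 24 + 2·21 = 66
24(ω_sun−ω_arm) = −66(ω_ring−ω_arm),  ω_sun = 0, ω_arm = 1
ω_ring = 1 − (24/66)(0−1) = 15/11
ω_out/ω_in = 15/11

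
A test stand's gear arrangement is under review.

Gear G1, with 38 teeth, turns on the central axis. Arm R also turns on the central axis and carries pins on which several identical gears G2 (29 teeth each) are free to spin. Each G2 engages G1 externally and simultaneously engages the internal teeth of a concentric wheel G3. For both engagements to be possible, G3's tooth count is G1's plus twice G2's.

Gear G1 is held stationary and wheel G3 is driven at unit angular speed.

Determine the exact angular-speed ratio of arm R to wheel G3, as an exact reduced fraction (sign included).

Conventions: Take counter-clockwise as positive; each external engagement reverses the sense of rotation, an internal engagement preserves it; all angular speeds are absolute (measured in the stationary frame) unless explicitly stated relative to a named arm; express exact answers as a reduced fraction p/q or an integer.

planetary set (38T centre, 29T on arm, 96T internal) — Willis relation
ring teeth: 38 + 2·29 = 96
38(ω_sun−ω_arm) = −96(ω_ring−ω_arm),  ω_sun = 0, ω_ring = 1
38(0−ω_arm) = −96(1−ω_arm)  ⇒  134·ω_arm = 96  ⇒  ω_arm = 48/67
ω_out/ω_in = 48/67

48/67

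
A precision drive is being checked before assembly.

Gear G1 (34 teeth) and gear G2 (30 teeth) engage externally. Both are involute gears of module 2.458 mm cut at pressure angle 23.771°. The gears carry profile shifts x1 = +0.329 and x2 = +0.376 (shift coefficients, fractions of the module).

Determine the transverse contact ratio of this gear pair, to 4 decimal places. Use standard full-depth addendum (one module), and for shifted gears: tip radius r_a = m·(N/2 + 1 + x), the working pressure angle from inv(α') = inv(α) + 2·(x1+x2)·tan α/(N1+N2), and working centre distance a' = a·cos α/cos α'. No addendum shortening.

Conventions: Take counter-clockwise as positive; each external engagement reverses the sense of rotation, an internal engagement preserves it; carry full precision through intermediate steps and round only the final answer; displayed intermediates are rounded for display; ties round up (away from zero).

1.4390

recognized (one external pair, fixed centres): single-mesh tooth geometry, m = 2.458, N1 = 34, N2 = 30
base radii: r_b1 = 38.241035, r_b2 = 33.742089
tip radii: r_a1 = 45.052682, r_a2 = 40.252208
inv(α') = inv(23.771°) + 2·(+0.329+0.376)·tan α/(34+30) = 0.03526949  ⇒  α' = 26.31413°
a' = a·cos α / cos α' = 78.6560·cos 23.771°/cos 26.31413° = 80.304511
action lengths: √(r_a1²−r_b1²) = 23.819476, √(r_a2²−r_b2²) = 21.947930
base pitch p_b = π·m·cos α = 7.066927
CR = (23.819476 + 21.947930 − 80.304511·sin 26.31413°)/7.066927 = 1.438961
contact ratio ≈ 1.4390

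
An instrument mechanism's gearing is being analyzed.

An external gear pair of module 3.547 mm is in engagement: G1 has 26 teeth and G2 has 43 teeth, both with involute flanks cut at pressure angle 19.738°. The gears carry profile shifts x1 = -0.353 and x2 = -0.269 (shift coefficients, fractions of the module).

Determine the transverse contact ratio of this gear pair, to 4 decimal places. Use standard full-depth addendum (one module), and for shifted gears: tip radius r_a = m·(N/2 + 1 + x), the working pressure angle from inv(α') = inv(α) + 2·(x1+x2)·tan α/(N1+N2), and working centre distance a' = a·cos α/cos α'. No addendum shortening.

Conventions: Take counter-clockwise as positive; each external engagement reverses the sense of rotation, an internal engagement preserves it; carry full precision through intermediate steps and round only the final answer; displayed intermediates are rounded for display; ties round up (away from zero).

1.9575

class = single-mesh tooth geometry [involute pair 26T × 43T, m = 3.547]
base radii: r_b1 = 43.401830, r_b2 = 71.779949
tip radii: r_a1 = 48.405909, r_a2 = 78.853357
inv(α') = inv(19.738°) + 2·(-0.353-0.269)·tan α/(26+43) = 0.00783837  ⇒  α' = 16.23715°
a' = a·cos α / cos α' = 122.3715·cos 19.738°/cos 16.23715° = 119.966948
action lengths: √(r_a1²−r_b1²) = 21.433926, √(r_a2²−r_b2²) = 32.641857
base pitch p_b = π·m·cos α = 10.488528
CR = (21.433926 + 32.641857 − 119.966948·sin 16.23715°)/10.488528 = 1.957509
contact ratio ≈ 1.9575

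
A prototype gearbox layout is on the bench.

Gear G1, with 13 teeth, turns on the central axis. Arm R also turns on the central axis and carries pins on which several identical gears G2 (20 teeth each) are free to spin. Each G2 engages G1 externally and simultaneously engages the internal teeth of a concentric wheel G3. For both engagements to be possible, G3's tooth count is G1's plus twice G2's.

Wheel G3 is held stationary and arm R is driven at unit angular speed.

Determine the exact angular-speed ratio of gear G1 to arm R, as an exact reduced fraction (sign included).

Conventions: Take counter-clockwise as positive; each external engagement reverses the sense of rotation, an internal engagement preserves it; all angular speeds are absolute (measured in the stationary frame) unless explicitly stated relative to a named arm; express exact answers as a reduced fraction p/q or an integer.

66/13

topology: planetary set — G1 13T / G2 20T / G3 53T, arm = carrier (Willis)
ring teeth: 13 + 2·20 = 53
13(ω_sun−ω_arm) = −53(ω_ring−ω_arm),  ω_ring = 0, ω_arm = 1
ω_sun = 1 − (53/13)(0−1) = 66/13
ω_out/ω_in = 66/13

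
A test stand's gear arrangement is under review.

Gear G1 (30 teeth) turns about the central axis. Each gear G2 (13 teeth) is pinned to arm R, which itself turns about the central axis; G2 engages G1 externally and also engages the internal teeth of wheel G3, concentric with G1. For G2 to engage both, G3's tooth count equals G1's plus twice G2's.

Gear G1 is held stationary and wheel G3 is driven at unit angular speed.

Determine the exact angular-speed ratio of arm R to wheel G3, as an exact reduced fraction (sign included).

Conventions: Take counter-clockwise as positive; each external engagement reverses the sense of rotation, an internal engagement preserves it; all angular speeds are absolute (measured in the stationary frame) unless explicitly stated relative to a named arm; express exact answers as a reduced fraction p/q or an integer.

planetary set (30T centre, 13T on arm, 56T internal) — Willis relation
ring teeth: 30 + 2·13 = 56
30(ω_sun−ω_arm) = −56(ω_ring−ω_arm),  ω_sun = 0, ω_ring = 1
30(0−ω_arm) = −56(1−ω_arm)  ⇒  86·ω_arm = 56  ⇒  ω_arm = 28/43
ω_out/ω_in = 28/43

28/43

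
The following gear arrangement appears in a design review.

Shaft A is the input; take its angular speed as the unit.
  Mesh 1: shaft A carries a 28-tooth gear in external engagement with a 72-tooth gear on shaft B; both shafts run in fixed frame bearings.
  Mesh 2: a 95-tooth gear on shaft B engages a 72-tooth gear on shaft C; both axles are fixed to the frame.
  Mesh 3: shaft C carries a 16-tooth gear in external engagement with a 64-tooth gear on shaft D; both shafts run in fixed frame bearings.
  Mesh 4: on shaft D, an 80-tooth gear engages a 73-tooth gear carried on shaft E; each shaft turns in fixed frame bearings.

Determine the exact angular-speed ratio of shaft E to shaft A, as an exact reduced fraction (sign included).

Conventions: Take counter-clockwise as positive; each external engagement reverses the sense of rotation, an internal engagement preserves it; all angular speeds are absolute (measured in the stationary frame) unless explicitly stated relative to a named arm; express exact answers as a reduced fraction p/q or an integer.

class = fixed-axis compound train [4 meshes; 4 ratios multiply, 4 sense flips]
mesh 1 [28T→72T]: running ratio 7/18, sense −
mesh 2 [95T→72T]: running ratio 665/1296, sense +
mesh 3 [16T→64T]: running ratio 665/5184, sense −
mesh 4 [80T→73T]: running ratio 3325/23652, sense +
ω_out/ω_in = 3325/23652

3325/23652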